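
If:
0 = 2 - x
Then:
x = 2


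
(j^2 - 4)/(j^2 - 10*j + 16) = (j + 2)/(j - 8)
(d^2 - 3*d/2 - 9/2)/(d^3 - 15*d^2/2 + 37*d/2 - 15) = (2*d + 3)/(2*d^2 - 9*d + 10)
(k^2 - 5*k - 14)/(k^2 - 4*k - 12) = (k - 7)/(k - 6)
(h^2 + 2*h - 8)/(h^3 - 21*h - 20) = (h - 2)/(h^2 - 4*h - 5)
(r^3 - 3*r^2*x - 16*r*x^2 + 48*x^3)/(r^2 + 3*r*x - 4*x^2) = (-r^2 + 7*r*x - 12*x^2)/(-r + x)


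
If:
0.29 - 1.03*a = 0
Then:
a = 0.28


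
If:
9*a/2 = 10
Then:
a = 20/9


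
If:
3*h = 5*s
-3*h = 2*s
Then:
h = 0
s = 0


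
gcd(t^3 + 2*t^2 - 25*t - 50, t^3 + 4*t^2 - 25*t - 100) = t^2 - 25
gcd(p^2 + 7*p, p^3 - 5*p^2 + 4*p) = p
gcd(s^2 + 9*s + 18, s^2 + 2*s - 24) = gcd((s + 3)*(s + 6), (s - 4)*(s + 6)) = s + 6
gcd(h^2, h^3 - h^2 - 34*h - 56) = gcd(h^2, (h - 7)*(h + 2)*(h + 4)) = 1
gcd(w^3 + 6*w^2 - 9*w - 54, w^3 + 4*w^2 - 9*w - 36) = w^2 - 9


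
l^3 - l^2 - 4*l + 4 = (l - 2)*(l - 1)*(l + 2)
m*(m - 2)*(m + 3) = m^3 + m^2 - 6*m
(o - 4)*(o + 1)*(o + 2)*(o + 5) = o^4 + 4*o^3 - 15*o^2 - 58*o - 40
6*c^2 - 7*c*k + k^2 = (-6*c + k)*(-c + k)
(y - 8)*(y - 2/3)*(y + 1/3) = y^3 - 25*y^2/3 + 22*y/9 + 16/9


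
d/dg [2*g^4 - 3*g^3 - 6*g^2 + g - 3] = 8*g^3 - 9*g^2 - 12*g + 1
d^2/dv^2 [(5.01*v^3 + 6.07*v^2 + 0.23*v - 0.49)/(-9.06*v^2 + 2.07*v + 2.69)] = (-552.57057*v^3 - 813.663702*v^2 - 306.287046*v - 57.201662)/(743.677416*v^6 - 509.739156*v^5 - 545.95107*v^4 + 293.823045*v^3 + 162.098055*v^2 - 44.936181*v - 19.465109)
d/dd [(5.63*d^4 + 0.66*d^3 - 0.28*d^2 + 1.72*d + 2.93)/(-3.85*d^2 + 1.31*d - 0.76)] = (-43.351*d^5 + 19.5849*d^4 - 15.386*d^3 + 4.7504*d^2 + 22.9866*d - 5.1455)/(14.8225*d^4 - 10.087*d^3 + 7.5681*d^2 - 1.9912*d + 0.5776)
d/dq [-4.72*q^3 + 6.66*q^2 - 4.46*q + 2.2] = -14.16*q^2 + 13.32*q - 4.46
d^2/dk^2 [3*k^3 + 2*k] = 18*k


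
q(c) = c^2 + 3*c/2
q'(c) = 2*c + 3/2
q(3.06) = 13.95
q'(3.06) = 7.62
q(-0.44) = -0.47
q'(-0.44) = 0.62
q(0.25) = 0.44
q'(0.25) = 2.00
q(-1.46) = -0.06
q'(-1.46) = -1.42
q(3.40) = 16.66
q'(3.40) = 8.30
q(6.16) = 47.19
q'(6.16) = 13.82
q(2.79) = 11.97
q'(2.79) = 7.08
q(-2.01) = 1.03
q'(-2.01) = -2.52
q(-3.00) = 4.50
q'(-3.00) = -4.50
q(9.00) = 94.50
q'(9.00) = 19.50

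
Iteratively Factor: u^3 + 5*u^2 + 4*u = (u + 4)*(u^2 + u) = u*(u + 4)*(u + 1)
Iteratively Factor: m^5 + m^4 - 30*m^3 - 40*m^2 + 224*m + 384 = (m + 3)*(m^4 - 2*m^3 - 24*m^2 + 32*m + 128) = (m + 2)*(m + 3)*(m^3 - 4*m^2 - 16*m + 64) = (m - 4)*(m + 2)*(m + 3)*(m^2 - 16) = (m - 4)^2*(m + 2)*(m + 3)*(m + 4)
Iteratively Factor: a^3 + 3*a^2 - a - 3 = (a - 1)*(a^2 + 4*a + 3) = (a - 1)*(a + 1)*(a + 3)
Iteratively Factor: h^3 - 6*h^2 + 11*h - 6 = (h - 1)*(h^2 - 5*h + 6) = (h - 3)*(h - 1)*(h - 2)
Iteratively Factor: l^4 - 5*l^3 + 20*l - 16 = (l - 4)*(l^3 - l^2 - 4*l + 4) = (l - 4)*(l - 2)*(l^2 + l - 2) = (l - 4)*(l - 2)*(l + 2)*(l - 1)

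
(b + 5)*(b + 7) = b^2 + 12*b + 35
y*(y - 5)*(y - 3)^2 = y^4 - 11*y^3 + 39*y^2 - 45*y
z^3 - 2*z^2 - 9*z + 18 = (z - 3)*(z - 2)*(z + 3)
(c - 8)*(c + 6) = c^2 - 2*c - 48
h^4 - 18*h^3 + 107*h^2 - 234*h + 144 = (h - 8)*(h - 6)*(h - 3)*(h - 1)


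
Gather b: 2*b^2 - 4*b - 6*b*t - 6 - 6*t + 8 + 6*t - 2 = 2*b^2 + b*(-6*t - 4)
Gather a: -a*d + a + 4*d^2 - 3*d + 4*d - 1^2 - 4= a*(1 - d) + 4*d^2 + d - 5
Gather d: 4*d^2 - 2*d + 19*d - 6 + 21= 4*d^2 + 17*d + 15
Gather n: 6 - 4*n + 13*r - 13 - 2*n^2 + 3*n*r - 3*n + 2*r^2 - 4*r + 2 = -2*n^2 + n*(3*r - 7) + 2*r^2 + 9*r - 5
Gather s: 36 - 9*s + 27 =63 - 9*s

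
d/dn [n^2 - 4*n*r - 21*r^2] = 2*n - 4*r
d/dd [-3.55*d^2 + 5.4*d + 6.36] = 5.4 - 7.1*d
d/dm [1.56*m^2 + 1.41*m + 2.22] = 3.12*m + 1.41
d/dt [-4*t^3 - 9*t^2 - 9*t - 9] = -12*t^2 - 18*t - 9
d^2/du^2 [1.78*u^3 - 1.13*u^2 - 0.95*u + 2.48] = 10.68*u - 2.26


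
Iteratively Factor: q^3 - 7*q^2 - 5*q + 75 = (q - 5)*(q^2 - 2*q - 15) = (q - 5)*(q + 3)*(q - 5)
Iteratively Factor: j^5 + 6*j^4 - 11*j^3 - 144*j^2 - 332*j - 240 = (j + 3)*(j^4 + 3*j^3 - 20*j^2 - 84*j - 80) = (j + 3)*(j + 4)*(j^3 - j^2 - 16*j - 20) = (j - 5)*(j + 3)*(j + 4)*(j^2 + 4*j + 4) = (j - 5)*(j + 2)*(j + 3)*(j + 4)*(j + 2)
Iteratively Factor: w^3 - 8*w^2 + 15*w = (w - 5)*(w^2 - 3*w) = w*(w - 5)*(w - 3)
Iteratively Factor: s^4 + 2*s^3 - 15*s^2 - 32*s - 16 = (s + 1)*(s^3 + s^2 - 16*s - 16) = (s + 1)^2*(s^2 - 16) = (s + 1)^2*(s + 4)*(s - 4)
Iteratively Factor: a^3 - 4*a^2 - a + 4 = (a - 1)*(a^2 - 3*a - 4) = (a - 4)*(a - 1)*(a + 1)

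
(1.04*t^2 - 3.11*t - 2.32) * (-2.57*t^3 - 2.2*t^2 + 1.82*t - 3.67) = -2.6728*t^5 + 5.7047*t^4 + 14.6972*t^3 - 4.373*t^2 + 7.1913*t + 8.5144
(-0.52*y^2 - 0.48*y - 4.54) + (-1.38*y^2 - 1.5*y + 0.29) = -1.9*y^2 - 1.98*y - 4.25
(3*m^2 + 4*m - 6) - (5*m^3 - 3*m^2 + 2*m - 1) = -5*m^3 + 6*m^2 + 2*m - 5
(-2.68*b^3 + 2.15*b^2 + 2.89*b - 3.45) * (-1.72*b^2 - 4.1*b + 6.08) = 4.6096*b^5 + 7.29*b^4 - 30.0802*b^3 + 7.157*b^2 + 31.7162*b - 20.976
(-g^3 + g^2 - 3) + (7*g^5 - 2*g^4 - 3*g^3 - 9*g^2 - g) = 7*g^5 - 2*g^4 - 4*g^3 - 8*g^2 - g - 3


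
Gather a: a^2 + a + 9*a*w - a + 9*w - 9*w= a^2 + 9*a*w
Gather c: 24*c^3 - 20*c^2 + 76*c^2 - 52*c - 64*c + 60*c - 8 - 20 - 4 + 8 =24*c^3 + 56*c^2 - 56*c - 24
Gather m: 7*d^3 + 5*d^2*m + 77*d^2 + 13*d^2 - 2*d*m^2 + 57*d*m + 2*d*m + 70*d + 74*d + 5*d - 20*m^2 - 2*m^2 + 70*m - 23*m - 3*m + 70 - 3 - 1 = 7*d^3 + 90*d^2 + 149*d + m^2*(-2*d - 22) + m*(5*d^2 + 59*d + 44) + 66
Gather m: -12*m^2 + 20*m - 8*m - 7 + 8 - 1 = -12*m^2 + 12*m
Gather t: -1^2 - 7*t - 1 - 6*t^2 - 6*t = -6*t^2 - 13*t - 2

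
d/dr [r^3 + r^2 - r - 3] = 3*r^2 + 2*r - 1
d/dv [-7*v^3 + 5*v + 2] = 5 - 21*v^2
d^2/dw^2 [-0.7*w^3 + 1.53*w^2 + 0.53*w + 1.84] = 3.06 - 4.2*w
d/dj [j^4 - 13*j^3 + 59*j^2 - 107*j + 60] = 4*j^3 - 39*j^2 + 118*j - 107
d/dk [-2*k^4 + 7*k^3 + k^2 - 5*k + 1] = -8*k^3 + 21*k^2 + 2*k - 5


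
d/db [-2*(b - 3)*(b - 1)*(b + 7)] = -6*b^2 - 12*b + 50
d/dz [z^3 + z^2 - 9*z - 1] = 3*z^2 + 2*z - 9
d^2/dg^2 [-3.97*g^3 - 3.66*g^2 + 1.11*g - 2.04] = -23.82*g - 7.32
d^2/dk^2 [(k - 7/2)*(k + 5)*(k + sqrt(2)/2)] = 6*k + sqrt(2) + 3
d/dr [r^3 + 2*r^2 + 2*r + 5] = 3*r^2 + 4*r + 2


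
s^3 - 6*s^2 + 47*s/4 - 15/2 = (s - 5/2)*(s - 2)*(s - 3/2)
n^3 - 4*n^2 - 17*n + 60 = (n - 5)*(n - 3)*(n + 4)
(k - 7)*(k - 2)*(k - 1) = k^3 - 10*k^2 + 23*k - 14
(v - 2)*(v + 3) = v^2 + v - 6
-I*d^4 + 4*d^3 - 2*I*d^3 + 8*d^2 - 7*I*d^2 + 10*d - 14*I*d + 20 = (d + 2)*(d - 2*I)*(d + 5*I)*(-I*d + 1)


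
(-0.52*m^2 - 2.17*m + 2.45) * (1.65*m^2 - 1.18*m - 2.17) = -0.858*m^4 - 2.9669*m^3 + 7.7315*m^2 + 1.8179*m - 5.3165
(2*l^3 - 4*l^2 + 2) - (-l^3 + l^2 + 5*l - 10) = 3*l^3 - 5*l^2 - 5*l + 12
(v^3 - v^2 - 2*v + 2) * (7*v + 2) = 7*v^4 - 5*v^3 - 16*v^2 + 10*v + 4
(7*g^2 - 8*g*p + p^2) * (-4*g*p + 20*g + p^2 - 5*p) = -28*g^3*p + 140*g^3 + 39*g^2*p^2 - 195*g^2*p - 12*g*p^3 + 60*g*p^2 + p^4 - 5*p^3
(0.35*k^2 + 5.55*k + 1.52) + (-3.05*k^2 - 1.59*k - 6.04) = -2.7*k^2 + 3.96*k - 4.52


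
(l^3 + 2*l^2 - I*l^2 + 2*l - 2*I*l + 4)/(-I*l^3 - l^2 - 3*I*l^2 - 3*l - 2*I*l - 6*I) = I*(l + 2)/(l + 3)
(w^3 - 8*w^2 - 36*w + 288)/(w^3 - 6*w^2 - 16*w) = (w^2 - 36)/(w*(w + 2))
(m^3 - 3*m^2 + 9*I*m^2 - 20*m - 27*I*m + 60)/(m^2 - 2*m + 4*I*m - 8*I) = (m^2 + m*(-3 + 5*I) - 15*I)/(m - 2)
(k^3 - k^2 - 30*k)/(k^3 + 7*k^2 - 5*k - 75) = k*(k - 6)/(k^2 + 2*k - 15)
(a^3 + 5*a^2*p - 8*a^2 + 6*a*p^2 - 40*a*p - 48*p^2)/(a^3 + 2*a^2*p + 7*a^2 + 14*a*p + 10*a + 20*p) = (a^2 + 3*a*p - 8*a - 24*p)/(a^2 + 7*a + 10)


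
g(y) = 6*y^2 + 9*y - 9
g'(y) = 12*y + 9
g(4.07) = 127.02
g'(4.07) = 57.84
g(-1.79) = -5.89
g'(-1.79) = -12.48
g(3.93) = 119.04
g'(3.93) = 56.16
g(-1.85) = -5.12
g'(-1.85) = -13.20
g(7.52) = 397.98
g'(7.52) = 99.24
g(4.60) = 159.36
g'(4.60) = 64.20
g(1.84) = 27.87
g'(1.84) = 31.08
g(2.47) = 49.84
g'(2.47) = 38.64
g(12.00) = 963.00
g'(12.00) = 153.00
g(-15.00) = 1206.00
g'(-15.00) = -171.00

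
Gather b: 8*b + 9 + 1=8*b + 10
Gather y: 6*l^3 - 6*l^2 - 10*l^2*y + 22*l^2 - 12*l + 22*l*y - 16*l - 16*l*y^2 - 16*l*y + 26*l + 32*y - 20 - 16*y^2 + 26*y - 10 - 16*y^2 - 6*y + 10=6*l^3 + 16*l^2 - 2*l + y^2*(-16*l - 32) + y*(-10*l^2 + 6*l + 52) - 20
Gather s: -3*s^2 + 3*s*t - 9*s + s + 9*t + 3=-3*s^2 + s*(3*t - 8) + 9*t + 3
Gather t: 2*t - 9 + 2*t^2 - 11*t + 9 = 2*t^2 - 9*t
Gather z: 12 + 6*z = 6*z + 12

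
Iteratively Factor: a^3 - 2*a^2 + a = (a - 1)*(a^2 - a) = a*(a - 1)*(a - 1)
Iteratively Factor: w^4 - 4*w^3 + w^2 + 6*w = (w - 3)*(w^3 - w^2 - 2*w) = (w - 3)*(w + 1)*(w^2 - 2*w) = (w - 3)*(w - 2)*(w + 1)*(w)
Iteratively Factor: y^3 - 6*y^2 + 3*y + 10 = (y + 1)*(y^2 - 7*y + 10) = (y - 2)*(y + 1)*(y - 5)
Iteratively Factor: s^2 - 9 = (s + 3)*(s - 3)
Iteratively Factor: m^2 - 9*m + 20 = (m - 4)*(m - 5)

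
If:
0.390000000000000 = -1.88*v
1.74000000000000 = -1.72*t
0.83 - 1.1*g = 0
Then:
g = 0.75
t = -1.01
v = -0.21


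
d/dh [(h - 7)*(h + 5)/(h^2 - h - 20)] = (h^2 + 30*h + 5)/(h^4 - 2*h^3 - 39*h^2 + 40*h + 400)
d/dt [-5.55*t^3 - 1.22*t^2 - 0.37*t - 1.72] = -16.65*t^2 - 2.44*t - 0.37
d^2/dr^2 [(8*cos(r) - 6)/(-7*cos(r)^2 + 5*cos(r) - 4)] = 4*(-1764*(1 - cos(2*r))^2*cos(r) + 448*(1 - cos(2*r))^2 + 2455*cos(r) - 654*cos(2*r) - 819*cos(3*r) + 392*cos(5*r) - 1734)/(10*cos(r) - 7*cos(2*r) - 15)^3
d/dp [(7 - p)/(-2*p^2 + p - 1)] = (2*p^2 - p - (p - 7)*(4*p - 1) + 1)/(2*p^2 - p + 1)^2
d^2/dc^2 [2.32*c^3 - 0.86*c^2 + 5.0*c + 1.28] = 13.92*c - 1.72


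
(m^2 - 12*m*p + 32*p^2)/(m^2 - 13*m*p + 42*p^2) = (m^2 - 12*m*p + 32*p^2)/(m^2 - 13*m*p + 42*p^2)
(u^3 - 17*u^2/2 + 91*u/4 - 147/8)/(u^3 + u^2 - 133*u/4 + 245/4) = (4*u^2 - 20*u + 21)/(2*(2*u^2 + 9*u - 35))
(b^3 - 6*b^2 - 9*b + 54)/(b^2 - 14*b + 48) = (b^2 - 9)/(b - 8)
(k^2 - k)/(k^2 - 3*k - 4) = k*(1 - k)/(-k^2 + 3*k + 4)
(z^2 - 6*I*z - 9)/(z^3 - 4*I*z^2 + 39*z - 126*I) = (z - 3*I)/(z^2 - I*z + 42)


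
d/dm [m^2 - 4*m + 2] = 2*m - 4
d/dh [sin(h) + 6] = cos(h)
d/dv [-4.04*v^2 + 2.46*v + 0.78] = 2.46 - 8.08*v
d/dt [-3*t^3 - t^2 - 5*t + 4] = -9*t^2 - 2*t - 5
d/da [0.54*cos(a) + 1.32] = -0.54*sin(a)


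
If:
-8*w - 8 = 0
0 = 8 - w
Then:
No Solution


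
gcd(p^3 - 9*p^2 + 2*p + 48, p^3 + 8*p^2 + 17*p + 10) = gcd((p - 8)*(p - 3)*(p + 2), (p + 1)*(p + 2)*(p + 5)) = p + 2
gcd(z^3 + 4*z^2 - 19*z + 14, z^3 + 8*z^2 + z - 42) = z^2 + 5*z - 14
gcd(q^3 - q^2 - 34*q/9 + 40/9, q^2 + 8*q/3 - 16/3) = q - 4/3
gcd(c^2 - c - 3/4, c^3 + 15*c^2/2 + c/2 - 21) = c - 3/2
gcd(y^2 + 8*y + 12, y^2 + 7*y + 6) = y + 6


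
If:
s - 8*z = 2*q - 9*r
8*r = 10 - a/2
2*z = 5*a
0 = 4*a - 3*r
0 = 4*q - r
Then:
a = 60/67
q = 20/67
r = 80/67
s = 520/67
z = 150/67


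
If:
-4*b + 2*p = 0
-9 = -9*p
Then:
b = 1/2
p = 1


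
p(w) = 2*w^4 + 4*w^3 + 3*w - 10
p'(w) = 8*w^3 + 12*w^2 + 3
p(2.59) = 157.26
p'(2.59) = 222.49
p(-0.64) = -12.63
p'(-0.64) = 5.82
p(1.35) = 10.53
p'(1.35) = 44.55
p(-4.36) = 368.12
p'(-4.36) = -431.94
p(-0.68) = -12.87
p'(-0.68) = 6.03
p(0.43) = -8.32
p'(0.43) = 5.85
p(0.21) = -9.33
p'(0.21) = 3.60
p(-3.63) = 135.04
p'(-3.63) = -221.53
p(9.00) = 16055.00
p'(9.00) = 6807.00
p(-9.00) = 10169.00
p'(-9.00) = -4857.00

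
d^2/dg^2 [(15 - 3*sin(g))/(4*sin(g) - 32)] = 9*(sin(g)^2 + 8*sin(g) - 2)/(4*(sin(g) - 8)^3)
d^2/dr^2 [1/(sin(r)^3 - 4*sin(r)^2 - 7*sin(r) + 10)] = (-9*sin(r)^5 + 35*sin(r)^4 - 3*sin(r)^3 - 61*sin(r)^2 - 216*sin(r) - 178)/((sin(r) - 5)^3*(sin(r) - 1)^2*(sin(r) + 2)^3)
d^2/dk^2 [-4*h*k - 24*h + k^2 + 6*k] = 2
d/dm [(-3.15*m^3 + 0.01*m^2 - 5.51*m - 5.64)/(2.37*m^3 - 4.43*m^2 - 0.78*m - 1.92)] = (13.9308*m^4 + 31.0314*m^3 + 33.8273*m^2 - 50.0088*m + 6.18)/(5.6169*m^6 - 20.9982*m^5 + 15.9277*m^4 - 2.19*m^3 + 17.6196*m^2 + 2.9952*m + 3.6864)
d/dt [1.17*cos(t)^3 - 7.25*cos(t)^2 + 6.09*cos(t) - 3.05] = (-3.51*cos(t)^2 + 14.5*cos(t) - 6.09)*sin(t)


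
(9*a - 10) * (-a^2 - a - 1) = -9*a^3 + a^2 + a + 10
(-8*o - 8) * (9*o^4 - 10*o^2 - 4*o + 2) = -72*o^5 - 72*o^4 + 80*o^3 + 112*o^2 + 16*o - 16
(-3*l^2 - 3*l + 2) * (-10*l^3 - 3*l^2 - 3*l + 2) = 30*l^5 + 39*l^4 - 2*l^3 - 3*l^2 - 12*l + 4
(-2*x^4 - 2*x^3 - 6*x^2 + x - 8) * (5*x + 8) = -10*x^5 - 26*x^4 - 46*x^3 - 43*x^2 - 32*x - 64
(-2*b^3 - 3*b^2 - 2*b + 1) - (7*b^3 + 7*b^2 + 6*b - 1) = -9*b^3 - 10*b^2 - 8*b + 2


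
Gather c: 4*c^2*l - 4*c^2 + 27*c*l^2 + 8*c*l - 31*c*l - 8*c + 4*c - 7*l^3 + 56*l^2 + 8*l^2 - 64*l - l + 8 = c^2*(4*l - 4) + c*(27*l^2 - 23*l - 4) - 7*l^3 + 64*l^2 - 65*l + 8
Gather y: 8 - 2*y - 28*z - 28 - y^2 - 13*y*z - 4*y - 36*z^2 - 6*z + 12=-y^2 + y*(-13*z - 6) - 36*z^2 - 34*z - 8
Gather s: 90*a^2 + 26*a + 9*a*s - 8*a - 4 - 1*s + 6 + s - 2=90*a^2 + 9*a*s + 18*a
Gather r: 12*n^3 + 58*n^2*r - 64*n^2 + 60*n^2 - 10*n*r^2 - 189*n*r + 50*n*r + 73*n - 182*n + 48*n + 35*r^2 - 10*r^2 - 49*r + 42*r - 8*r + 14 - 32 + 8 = 12*n^3 - 4*n^2 - 61*n + r^2*(25 - 10*n) + r*(58*n^2 - 139*n - 15) - 10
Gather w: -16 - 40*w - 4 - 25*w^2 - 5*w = -25*w^2 - 45*w - 20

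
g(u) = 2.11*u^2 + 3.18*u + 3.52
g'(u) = 4.22*u + 3.18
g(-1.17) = 2.69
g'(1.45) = 9.30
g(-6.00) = 60.40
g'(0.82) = 6.64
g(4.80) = 67.40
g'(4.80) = 23.44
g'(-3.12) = -9.99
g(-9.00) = 145.81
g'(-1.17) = -1.76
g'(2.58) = 14.07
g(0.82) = 7.55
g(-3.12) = 14.14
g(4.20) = 54.10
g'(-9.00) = -34.80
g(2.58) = 25.77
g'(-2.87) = -8.93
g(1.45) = 12.57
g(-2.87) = 11.77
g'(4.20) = 20.90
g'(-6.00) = -22.14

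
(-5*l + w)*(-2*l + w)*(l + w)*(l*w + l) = 10*l^4*w + 10*l^4 + 3*l^3*w^2 + 3*l^3*w - 6*l^2*w^3 - 6*l^2*w^2 + l*w^4 + l*w^3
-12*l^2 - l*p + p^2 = (-4*l + p)*(3*l + p)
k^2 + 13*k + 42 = (k + 6)*(k + 7)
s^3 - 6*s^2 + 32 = (s - 4)^2*(s + 2)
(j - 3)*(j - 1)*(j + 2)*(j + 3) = j^4 + j^3 - 11*j^2 - 9*j + 18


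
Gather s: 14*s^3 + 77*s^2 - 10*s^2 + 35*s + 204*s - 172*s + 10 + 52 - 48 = 14*s^3 + 67*s^2 + 67*s + 14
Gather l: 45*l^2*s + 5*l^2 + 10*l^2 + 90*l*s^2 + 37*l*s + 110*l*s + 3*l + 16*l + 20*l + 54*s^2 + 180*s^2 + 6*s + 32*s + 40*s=l^2*(45*s + 15) + l*(90*s^2 + 147*s + 39) + 234*s^2 + 78*s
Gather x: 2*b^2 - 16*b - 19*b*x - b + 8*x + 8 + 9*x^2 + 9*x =2*b^2 - 17*b + 9*x^2 + x*(17 - 19*b) + 8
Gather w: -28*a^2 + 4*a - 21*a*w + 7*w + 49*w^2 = -28*a^2 + 4*a + 49*w^2 + w*(7 - 21*a)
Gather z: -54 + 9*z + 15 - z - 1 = 8*z - 40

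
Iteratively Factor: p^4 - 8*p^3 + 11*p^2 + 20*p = (p + 1)*(p^3 - 9*p^2 + 20*p) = (p - 5)*(p + 1)*(p^2 - 4*p) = (p - 5)*(p - 4)*(p + 1)*(p)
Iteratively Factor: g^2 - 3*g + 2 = (g - 2)*(g - 1)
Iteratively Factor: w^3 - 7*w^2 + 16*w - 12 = (w - 2)*(w^2 - 5*w + 6) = (w - 3)*(w - 2)*(w - 2)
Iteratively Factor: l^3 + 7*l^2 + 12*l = (l)*(l^2 + 7*l + 12) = l*(l + 3)*(l + 4)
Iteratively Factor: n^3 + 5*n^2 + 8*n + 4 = (n + 2)*(n^2 + 3*n + 2) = (n + 2)^2*(n + 1)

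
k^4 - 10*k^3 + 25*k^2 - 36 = (k - 6)*(k - 3)*(k - 2)*(k + 1)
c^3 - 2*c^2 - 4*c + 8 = (c - 2)^2*(c + 2)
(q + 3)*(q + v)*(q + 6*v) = q^3 + 7*q^2*v + 3*q^2 + 6*q*v^2 + 21*q*v + 18*v^2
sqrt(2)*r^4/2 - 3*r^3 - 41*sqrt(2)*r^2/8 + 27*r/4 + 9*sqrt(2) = (r - 3/2)*(r + 3/2)*(r - 4*sqrt(2))*(sqrt(2)*r/2 + 1)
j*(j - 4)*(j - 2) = j^3 - 6*j^2 + 8*j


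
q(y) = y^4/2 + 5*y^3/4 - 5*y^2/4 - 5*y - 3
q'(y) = 2*y^3 + 15*y^2/4 - 5*y/2 - 5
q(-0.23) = -1.93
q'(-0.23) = -4.25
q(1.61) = -5.71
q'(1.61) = 9.04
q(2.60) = 20.37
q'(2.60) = 49.00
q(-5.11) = 164.04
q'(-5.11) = -161.17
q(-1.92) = -0.06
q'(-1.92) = -0.53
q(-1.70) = -0.08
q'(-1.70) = 0.26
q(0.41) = -5.16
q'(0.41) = -5.26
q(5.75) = 711.12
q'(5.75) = 484.83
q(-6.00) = 360.00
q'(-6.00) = -287.00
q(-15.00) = 20884.50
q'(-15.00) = -5873.75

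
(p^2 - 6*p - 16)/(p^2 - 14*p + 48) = (p + 2)/(p - 6)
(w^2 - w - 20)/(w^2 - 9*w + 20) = (w + 4)/(w - 4)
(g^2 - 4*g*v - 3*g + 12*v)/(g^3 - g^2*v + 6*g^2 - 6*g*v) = (g^2 - 4*g*v - 3*g + 12*v)/(g*(g^2 - g*v + 6*g - 6*v))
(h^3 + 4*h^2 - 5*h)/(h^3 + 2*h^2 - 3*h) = (h + 5)/(h + 3)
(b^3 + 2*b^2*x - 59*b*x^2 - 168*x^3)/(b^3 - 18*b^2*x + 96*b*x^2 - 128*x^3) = (b^2 + 10*b*x + 21*x^2)/(b^2 - 10*b*x + 16*x^2)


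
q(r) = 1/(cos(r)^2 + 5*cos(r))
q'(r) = (2*sin(r)*cos(r) + 5*sin(r))/(cos(r)^2 + 5*cos(r))^2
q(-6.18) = 0.17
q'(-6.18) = 0.02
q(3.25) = -0.25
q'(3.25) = -0.02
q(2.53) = -0.29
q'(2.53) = 0.16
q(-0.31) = 0.18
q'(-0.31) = -0.07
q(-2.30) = -0.35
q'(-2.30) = -0.33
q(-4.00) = -0.35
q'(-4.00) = 0.35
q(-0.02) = 0.17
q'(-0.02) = -0.00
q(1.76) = -1.10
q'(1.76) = 5.54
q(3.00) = -0.25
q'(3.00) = 0.03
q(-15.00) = -0.31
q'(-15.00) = -0.22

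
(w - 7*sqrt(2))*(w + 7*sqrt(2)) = w^2 - 98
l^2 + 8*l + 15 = (l + 3)*(l + 5)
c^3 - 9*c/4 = c*(c - 3/2)*(c + 3/2)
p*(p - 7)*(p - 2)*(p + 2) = p^4 - 7*p^3 - 4*p^2 + 28*p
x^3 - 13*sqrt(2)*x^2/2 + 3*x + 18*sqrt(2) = (x - 6*sqrt(2))*(x - 3*sqrt(2)/2)*(x + sqrt(2))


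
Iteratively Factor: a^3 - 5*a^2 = (a)*(a^2 - 5*a) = a^2*(a - 5)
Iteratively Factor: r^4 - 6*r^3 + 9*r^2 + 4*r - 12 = (r - 3)*(r^3 - 3*r^2 + 4) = (r - 3)*(r - 2)*(r^2 - r - 2) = (r - 3)*(r - 2)^2*(r + 1)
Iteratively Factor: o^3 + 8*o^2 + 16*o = (o + 4)*(o^2 + 4*o) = (o + 4)^2*(o)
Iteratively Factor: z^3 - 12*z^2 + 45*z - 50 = (z - 5)*(z^2 - 7*z + 10) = (z - 5)*(z - 2)*(z - 5)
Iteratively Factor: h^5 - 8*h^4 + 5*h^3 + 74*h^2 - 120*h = (h)*(h^4 - 8*h^3 + 5*h^2 + 74*h - 120) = h*(h - 5)*(h^3 - 3*h^2 - 10*h + 24) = h*(h - 5)*(h - 4)*(h^2 + h - 6) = h*(h - 5)*(h - 4)*(h - 2)*(h + 3)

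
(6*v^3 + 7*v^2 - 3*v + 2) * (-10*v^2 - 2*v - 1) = -60*v^5 - 82*v^4 + 10*v^3 - 21*v^2 - v - 2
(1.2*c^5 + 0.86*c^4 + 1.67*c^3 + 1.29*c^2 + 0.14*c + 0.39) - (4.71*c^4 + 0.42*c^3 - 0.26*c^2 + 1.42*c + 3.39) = 1.2*c^5 - 3.85*c^4 + 1.25*c^3 + 1.55*c^2 - 1.28*c - 3.0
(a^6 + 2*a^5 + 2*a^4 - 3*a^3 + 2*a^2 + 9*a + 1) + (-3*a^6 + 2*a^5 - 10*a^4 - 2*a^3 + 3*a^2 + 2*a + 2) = -2*a^6 + 4*a^5 - 8*a^4 - 5*a^3 + 5*a^2 + 11*a + 3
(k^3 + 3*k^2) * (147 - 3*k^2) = -3*k^5 - 9*k^4 + 147*k^3 + 441*k^2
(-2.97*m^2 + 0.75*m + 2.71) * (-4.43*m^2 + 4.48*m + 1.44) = 13.1571*m^4 - 16.6281*m^3 - 12.9221*m^2 + 13.2208*m + 3.9024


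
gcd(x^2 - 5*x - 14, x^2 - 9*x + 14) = x - 7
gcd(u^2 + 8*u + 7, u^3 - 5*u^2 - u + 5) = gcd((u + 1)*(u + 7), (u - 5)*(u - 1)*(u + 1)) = u + 1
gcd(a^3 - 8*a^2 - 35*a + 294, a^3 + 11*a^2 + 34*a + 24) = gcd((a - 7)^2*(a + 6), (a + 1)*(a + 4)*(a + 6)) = a + 6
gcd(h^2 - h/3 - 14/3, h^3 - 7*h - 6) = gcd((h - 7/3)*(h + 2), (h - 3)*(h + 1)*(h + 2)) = h + 2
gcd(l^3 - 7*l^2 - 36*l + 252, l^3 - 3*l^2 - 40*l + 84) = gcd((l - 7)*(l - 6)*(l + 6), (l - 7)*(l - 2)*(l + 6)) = l^2 - l - 42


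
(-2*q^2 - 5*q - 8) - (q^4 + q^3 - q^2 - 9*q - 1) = -q^4 - q^3 - q^2 + 4*q - 7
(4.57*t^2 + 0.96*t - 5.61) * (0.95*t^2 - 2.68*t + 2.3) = 4.3415*t^4 - 11.3356*t^3 + 2.6087*t^2 + 17.2428*t - 12.903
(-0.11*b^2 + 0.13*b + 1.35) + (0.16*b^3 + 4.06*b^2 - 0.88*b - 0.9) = 0.16*b^3 + 3.95*b^2 - 0.75*b + 0.45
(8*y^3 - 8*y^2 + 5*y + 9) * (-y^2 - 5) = -8*y^5 + 8*y^4 - 45*y^3 + 31*y^2 - 25*y - 45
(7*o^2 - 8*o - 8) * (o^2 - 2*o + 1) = 7*o^4 - 22*o^3 + 15*o^2 + 8*o - 8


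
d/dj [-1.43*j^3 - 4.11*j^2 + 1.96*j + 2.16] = -4.29*j^2 - 8.22*j + 1.96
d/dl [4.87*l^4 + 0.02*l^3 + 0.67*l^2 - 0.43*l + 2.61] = 19.48*l^3 + 0.06*l^2 + 1.34*l - 0.43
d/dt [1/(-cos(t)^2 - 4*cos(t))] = -2*(cos(t) + 2)*sin(t)/((cos(t) + 4)^2*cos(t)^2)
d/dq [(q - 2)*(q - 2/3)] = 2*q - 8/3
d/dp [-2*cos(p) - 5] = 2*sin(p)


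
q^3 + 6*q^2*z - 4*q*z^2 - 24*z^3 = (q - 2*z)*(q + 2*z)*(q + 6*z)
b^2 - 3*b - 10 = (b - 5)*(b + 2)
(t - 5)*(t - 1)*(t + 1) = t^3 - 5*t^2 - t + 5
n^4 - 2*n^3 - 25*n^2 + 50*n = n*(n - 5)*(n - 2)*(n + 5)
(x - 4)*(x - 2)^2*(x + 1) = x^4 - 7*x^3 + 12*x^2 + 4*x - 16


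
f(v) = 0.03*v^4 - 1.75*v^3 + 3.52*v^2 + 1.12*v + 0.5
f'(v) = 0.12*v^3 - 5.25*v^2 + 7.04*v + 1.12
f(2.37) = 0.58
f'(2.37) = -10.09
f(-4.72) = 272.54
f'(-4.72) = -161.69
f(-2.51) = 48.73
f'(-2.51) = -51.52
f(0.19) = 0.83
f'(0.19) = 2.27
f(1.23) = 4.02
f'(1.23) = 2.06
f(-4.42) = 226.88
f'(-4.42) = -142.93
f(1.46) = 4.33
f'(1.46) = 0.58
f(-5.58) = 436.98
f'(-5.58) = -222.48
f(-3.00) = 78.50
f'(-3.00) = -70.49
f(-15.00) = 8200.70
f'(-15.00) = -1690.73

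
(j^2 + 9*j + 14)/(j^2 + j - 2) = (j + 7)/(j - 1)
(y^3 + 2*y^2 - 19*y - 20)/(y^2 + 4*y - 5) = (y^2 - 3*y - 4)/(y - 1)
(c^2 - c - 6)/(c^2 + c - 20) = (c^2 - c - 6)/(c^2 + c - 20)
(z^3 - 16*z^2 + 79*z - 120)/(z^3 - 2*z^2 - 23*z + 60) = (z^2 - 13*z + 40)/(z^2 + z - 20)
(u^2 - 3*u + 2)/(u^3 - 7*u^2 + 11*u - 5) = (u - 2)/(u^2 - 6*u + 5)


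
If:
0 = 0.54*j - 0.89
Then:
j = 1.65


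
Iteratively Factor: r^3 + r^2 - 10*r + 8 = (r + 4)*(r^2 - 3*r + 2) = (r - 2)*(r + 4)*(r - 1)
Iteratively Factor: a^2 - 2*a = (a - 2)*(a)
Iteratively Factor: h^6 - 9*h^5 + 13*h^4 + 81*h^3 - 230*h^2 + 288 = (h - 3)*(h^5 - 6*h^4 - 5*h^3 + 66*h^2 - 32*h - 96) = (h - 3)*(h - 2)*(h^4 - 4*h^3 - 13*h^2 + 40*h + 48) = (h - 3)*(h - 2)*(h + 3)*(h^3 - 7*h^2 + 8*h + 16) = (h - 4)*(h - 3)*(h - 2)*(h + 3)*(h^2 - 3*h - 4) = (h - 4)*(h - 3)*(h - 2)*(h + 1)*(h + 3)*(h - 4)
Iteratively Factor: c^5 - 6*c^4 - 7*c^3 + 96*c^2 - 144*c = (c - 4)*(c^4 - 2*c^3 - 15*c^2 + 36*c) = (c - 4)*(c - 3)*(c^3 + c^2 - 12*c) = c*(c - 4)*(c - 3)*(c^2 + c - 12) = c*(c - 4)*(c - 3)^2*(c + 4)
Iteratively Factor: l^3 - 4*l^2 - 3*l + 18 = (l - 3)*(l^2 - l - 6) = (l - 3)^2*(l + 2)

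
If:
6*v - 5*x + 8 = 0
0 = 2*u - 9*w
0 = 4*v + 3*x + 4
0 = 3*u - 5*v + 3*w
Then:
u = -30/19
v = -22/19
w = -20/57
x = 4/19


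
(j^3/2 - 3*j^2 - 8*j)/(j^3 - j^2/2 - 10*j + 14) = j*(j^2 - 6*j - 16)/(2*j^3 - j^2 - 20*j + 28)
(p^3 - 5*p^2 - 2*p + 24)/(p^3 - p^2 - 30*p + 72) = (p + 2)/(p + 6)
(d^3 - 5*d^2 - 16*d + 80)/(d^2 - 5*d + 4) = (d^2 - d - 20)/(d - 1)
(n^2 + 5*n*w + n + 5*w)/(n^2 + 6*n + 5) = (n + 5*w)/(n + 5)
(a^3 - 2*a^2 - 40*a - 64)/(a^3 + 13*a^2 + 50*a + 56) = (a - 8)/(a + 7)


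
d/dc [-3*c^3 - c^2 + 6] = c*(-9*c - 2)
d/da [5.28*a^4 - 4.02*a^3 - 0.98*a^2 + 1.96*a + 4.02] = 21.12*a^3 - 12.06*a^2 - 1.96*a + 1.96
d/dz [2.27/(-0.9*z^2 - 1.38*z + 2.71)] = (4.086*z + 3.1326)/(0.9*z^2 + 1.38*z - 2.71)^2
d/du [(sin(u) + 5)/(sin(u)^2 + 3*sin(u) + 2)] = (-10*sin(u) + cos(u)^2 - 14)*cos(u)/(sin(u)^2 + 3*sin(u) + 2)^2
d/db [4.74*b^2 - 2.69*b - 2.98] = 9.48*b - 2.69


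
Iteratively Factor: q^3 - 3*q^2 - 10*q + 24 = (q - 2)*(q^2 - q - 12) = (q - 4)*(q - 2)*(q + 3)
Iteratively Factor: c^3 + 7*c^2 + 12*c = (c + 4)*(c^2 + 3*c) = (c + 3)*(c + 4)*(c)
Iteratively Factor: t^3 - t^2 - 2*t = (t - 2)*(t^2 + t) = t*(t - 2)*(t + 1)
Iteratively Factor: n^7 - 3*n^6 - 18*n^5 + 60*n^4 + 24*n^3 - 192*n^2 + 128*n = (n + 4)*(n^6 - 7*n^5 + 10*n^4 + 20*n^3 - 56*n^2 + 32*n) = (n - 1)*(n + 4)*(n^5 - 6*n^4 + 4*n^3 + 24*n^2 - 32*n) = (n - 2)*(n - 1)*(n + 4)*(n^4 - 4*n^3 - 4*n^2 + 16*n) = n*(n - 2)*(n - 1)*(n + 4)*(n^3 - 4*n^2 - 4*n + 16) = n*(n - 2)^2*(n - 1)*(n + 4)*(n^2 - 2*n - 8) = n*(n - 4)*(n - 2)^2*(n - 1)*(n + 4)*(n + 2)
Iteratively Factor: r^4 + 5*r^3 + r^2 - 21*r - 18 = (r + 1)*(r^3 + 4*r^2 - 3*r - 18) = (r + 1)*(r + 3)*(r^2 + r - 6) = (r + 1)*(r + 3)^2*(r - 2)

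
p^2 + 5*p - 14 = (p - 2)*(p + 7)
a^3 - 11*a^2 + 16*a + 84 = (a - 7)*(a - 6)*(a + 2)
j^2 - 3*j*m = j*(j - 3*m)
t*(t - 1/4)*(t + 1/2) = t^3 + t^2/4 - t/8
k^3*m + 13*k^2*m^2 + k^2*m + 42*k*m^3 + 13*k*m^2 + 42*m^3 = (k + 6*m)*(k + 7*m)*(k*m + m)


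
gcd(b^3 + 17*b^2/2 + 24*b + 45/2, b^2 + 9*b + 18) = b + 3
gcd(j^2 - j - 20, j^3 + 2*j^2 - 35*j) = j - 5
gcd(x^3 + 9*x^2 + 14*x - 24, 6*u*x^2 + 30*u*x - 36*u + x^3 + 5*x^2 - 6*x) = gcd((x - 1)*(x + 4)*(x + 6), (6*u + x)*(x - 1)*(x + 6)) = x^2 + 5*x - 6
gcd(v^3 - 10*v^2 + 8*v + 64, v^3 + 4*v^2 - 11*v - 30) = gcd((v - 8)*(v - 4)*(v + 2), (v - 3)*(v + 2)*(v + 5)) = v + 2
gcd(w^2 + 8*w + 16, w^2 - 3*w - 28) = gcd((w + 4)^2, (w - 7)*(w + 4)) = w + 4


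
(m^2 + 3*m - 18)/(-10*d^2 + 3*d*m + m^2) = (m^2 + 3*m - 18)/(-10*d^2 + 3*d*m + m^2)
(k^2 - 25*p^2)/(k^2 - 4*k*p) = (k^2 - 25*p^2)/(k*(k - 4*p))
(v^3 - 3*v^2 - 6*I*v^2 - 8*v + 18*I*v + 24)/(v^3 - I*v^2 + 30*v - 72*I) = (v^2 - v*(3 + 2*I) + 6*I)/(v^2 + 3*I*v + 18)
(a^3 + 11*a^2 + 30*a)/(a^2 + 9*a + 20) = a*(a + 6)/(a + 4)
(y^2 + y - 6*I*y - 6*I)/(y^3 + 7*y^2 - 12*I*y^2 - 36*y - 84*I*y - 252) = (y + 1)/(y^2 + y*(7 - 6*I) - 42*I)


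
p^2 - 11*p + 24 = (p - 8)*(p - 3)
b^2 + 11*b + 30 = (b + 5)*(b + 6)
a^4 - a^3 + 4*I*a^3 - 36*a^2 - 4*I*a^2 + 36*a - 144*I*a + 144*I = (a - 6)*(a - 1)*(a + 6)*(a + 4*I)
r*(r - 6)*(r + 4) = r^3 - 2*r^2 - 24*r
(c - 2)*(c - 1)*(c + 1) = c^3 - 2*c^2 - c + 2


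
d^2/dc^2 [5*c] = 0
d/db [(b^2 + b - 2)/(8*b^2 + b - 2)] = 7*b*(4 - b)/(64*b^4 + 16*b^3 - 31*b^2 - 4*b + 4)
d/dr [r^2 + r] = 2*r + 1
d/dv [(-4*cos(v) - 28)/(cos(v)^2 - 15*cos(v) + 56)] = 4*(sin(v)^2 - 14*cos(v) + 160)*sin(v)/(cos(v)^2 - 15*cos(v) + 56)^2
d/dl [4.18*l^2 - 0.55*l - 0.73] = 8.36*l - 0.55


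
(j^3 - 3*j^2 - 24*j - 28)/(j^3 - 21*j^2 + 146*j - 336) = (j^2 + 4*j + 4)/(j^2 - 14*j + 48)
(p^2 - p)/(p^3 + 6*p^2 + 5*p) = (p - 1)/(p^2 + 6*p + 5)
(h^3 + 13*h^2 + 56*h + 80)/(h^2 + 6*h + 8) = (h^2 + 9*h + 20)/(h + 2)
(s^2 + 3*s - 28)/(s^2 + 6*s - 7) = (s - 4)/(s - 1)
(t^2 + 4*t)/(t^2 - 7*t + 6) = t*(t + 4)/(t^2 - 7*t + 6)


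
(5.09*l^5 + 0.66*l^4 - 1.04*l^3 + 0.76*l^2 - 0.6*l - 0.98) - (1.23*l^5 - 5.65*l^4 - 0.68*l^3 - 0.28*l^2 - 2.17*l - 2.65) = 3.86*l^5 + 6.31*l^4 - 0.36*l^3 + 1.04*l^2 + 1.57*l + 1.67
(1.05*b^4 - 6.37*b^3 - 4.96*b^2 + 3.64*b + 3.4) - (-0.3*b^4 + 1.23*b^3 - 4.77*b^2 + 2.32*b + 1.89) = 1.35*b^4 - 7.6*b^3 - 0.19*b^2 + 1.32*b + 1.51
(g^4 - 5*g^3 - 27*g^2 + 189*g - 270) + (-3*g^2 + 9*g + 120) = g^4 - 5*g^3 - 30*g^2 + 198*g - 150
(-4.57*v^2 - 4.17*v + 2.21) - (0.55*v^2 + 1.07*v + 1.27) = -5.12*v^2 - 5.24*v + 0.94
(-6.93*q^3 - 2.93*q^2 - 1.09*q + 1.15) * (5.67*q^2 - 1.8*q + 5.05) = -39.2931*q^5 - 4.1391*q^4 - 35.9028*q^3 - 6.314*q^2 - 7.5745*q + 5.8075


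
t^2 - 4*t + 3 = (t - 3)*(t - 1)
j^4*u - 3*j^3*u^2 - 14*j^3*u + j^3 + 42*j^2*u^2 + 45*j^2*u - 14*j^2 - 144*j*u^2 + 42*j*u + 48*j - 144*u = (j - 8)*(j - 6)*(j - 3*u)*(j*u + 1)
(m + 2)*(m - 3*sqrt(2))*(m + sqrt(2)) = m^3 - 2*sqrt(2)*m^2 + 2*m^2 - 6*m - 4*sqrt(2)*m - 12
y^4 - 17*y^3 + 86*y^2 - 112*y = y*(y - 8)*(y - 7)*(y - 2)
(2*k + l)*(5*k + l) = 10*k^2 + 7*k*l + l^2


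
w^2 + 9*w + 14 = (w + 2)*(w + 7)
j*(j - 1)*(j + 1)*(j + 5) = j^4 + 5*j^3 - j^2 - 5*j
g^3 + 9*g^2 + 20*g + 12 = (g + 1)*(g + 2)*(g + 6)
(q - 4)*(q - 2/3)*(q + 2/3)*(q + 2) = q^4 - 2*q^3 - 76*q^2/9 + 8*q/9 + 32/9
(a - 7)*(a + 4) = a^2 - 3*a - 28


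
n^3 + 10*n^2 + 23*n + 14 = (n + 1)*(n + 2)*(n + 7)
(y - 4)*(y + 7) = y^2 + 3*y - 28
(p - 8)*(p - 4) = p^2 - 12*p + 32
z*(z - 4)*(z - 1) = z^3 - 5*z^2 + 4*z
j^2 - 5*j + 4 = (j - 4)*(j - 1)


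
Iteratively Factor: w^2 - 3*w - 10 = (w + 2)*(w - 5)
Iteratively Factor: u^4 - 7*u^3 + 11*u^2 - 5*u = (u - 5)*(u^3 - 2*u^2 + u) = (u - 5)*(u - 1)*(u^2 - u) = u*(u - 5)*(u - 1)*(u - 1)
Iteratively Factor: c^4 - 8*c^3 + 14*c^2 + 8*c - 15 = (c - 3)*(c^3 - 5*c^2 - c + 5) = (c - 3)*(c - 1)*(c^2 - 4*c - 5) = (c - 3)*(c - 1)*(c + 1)*(c - 5)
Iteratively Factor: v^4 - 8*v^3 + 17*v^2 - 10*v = (v - 1)*(v^3 - 7*v^2 + 10*v) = (v - 5)*(v - 1)*(v^2 - 2*v) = v*(v - 5)*(v - 1)*(v - 2)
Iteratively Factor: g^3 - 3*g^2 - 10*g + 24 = (g + 3)*(g^2 - 6*g + 8) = (g - 2)*(g + 3)*(g - 4)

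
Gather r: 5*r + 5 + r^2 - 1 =r^2 + 5*r + 4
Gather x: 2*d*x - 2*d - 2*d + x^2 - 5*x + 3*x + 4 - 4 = -4*d + x^2 + x*(2*d - 2)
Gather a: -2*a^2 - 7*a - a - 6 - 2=-2*a^2 - 8*a - 8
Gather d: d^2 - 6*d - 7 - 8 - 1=d^2 - 6*d - 16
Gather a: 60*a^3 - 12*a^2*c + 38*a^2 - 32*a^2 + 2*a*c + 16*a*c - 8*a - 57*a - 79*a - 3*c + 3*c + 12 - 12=60*a^3 + a^2*(6 - 12*c) + a*(18*c - 144)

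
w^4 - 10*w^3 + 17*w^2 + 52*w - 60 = (w - 6)*(w - 5)*(w - 1)*(w + 2)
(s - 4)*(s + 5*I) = s^2 - 4*s + 5*I*s - 20*I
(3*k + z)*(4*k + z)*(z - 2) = 12*k^2*z - 24*k^2 + 7*k*z^2 - 14*k*z + z^3 - 2*z^2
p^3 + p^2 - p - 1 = (p - 1)*(p + 1)^2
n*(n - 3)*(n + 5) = n^3 + 2*n^2 - 15*n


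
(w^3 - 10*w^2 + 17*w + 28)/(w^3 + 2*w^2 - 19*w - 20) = (w - 7)/(w + 5)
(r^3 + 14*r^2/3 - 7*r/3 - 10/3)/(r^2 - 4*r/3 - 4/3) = (r^2 + 4*r - 5)/(r - 2)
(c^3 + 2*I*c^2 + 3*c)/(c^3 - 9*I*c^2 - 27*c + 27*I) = c*(c^2 + 2*I*c + 3)/(c^3 - 9*I*c^2 - 27*c + 27*I)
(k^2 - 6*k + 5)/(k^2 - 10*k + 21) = (k^2 - 6*k + 5)/(k^2 - 10*k + 21)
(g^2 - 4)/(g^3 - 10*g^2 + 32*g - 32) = (g + 2)/(g^2 - 8*g + 16)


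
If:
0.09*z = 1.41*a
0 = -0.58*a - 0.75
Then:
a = -1.29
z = -20.26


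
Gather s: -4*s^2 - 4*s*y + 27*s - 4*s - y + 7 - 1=-4*s^2 + s*(23 - 4*y) - y + 6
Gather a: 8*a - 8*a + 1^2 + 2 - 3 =0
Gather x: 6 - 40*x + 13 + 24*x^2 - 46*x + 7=24*x^2 - 86*x + 26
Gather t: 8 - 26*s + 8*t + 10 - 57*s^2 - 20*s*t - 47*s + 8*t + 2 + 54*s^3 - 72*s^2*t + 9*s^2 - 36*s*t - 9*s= 54*s^3 - 48*s^2 - 82*s + t*(-72*s^2 - 56*s + 16) + 20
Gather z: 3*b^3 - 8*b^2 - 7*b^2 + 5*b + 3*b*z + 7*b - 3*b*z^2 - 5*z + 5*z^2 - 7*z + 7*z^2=3*b^3 - 15*b^2 + 12*b + z^2*(12 - 3*b) + z*(3*b - 12)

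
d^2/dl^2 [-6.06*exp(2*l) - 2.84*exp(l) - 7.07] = (-24.24*exp(l) - 2.84)*exp(l)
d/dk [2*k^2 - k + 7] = 4*k - 1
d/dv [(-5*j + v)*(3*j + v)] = -2*j + 2*v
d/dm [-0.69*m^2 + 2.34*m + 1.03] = 2.34 - 1.38*m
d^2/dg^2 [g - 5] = 0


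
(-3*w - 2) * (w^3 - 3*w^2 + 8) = -3*w^4 + 7*w^3 + 6*w^2 - 24*w - 16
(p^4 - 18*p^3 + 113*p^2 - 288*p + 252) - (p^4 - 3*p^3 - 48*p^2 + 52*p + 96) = -15*p^3 + 161*p^2 - 340*p + 156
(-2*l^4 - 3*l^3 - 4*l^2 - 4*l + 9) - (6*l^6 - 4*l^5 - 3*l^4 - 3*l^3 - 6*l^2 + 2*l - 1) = -6*l^6 + 4*l^5 + l^4 + 2*l^2 - 6*l + 10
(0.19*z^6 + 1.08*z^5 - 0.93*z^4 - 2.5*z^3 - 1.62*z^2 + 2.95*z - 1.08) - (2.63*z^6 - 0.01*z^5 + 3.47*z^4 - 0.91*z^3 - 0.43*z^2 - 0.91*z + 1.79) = -2.44*z^6 + 1.09*z^5 - 4.4*z^4 - 1.59*z^3 - 1.19*z^2 + 3.86*z - 2.87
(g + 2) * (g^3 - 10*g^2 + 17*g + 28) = g^4 - 8*g^3 - 3*g^2 + 62*g + 56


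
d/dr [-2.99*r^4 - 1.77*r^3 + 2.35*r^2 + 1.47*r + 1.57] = -11.96*r^3 - 5.31*r^2 + 4.7*r + 1.47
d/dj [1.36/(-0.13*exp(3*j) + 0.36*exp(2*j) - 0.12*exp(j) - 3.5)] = (0.5304*exp(2*j) - 0.9792*exp(j) + 0.1632)*exp(j)/(0.13*exp(3*j) - 0.36*exp(2*j) + 0.12*exp(j) + 3.5)^2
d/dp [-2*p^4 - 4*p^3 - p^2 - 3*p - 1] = -8*p^3 - 12*p^2 - 2*p - 3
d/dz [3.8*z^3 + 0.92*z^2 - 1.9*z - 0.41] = 11.4*z^2 + 1.84*z - 1.9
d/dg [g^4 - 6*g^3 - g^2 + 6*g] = 4*g^3 - 18*g^2 - 2*g + 6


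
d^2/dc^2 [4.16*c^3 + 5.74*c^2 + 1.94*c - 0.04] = 24.96*c + 11.48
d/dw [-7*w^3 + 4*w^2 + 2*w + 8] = -21*w^2 + 8*w + 2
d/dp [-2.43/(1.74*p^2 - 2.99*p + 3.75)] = (8.4564*p - 7.2657)/(1.74*p^2 - 2.99*p + 3.75)^2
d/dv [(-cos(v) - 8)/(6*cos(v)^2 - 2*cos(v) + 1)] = (-6*cos(v)^2 - 96*cos(v) + 17)*sin(v)/(6*sin(v)^2 + 2*cos(v) - 7)^2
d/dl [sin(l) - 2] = cos(l)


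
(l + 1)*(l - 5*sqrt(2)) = l^2 - 5*sqrt(2)*l + l - 5*sqrt(2)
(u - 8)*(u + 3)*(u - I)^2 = u^4 - 5*u^3 - 2*I*u^3 - 25*u^2 + 10*I*u^2 + 5*u + 48*I*u + 24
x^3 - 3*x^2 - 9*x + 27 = (x - 3)^2*(x + 3)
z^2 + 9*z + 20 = (z + 4)*(z + 5)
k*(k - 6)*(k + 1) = k^3 - 5*k^2 - 6*k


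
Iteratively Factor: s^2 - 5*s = (s)*(s - 5)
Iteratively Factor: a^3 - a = (a)*(a^2 - 1) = a*(a + 1)*(a - 1)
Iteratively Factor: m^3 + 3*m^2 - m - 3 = (m - 1)*(m^2 + 4*m + 3) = (m - 1)*(m + 3)*(m + 1)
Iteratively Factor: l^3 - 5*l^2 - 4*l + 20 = (l - 5)*(l^2 - 4) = (l - 5)*(l + 2)*(l - 2)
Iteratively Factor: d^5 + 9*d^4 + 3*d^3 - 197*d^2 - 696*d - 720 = (d - 5)*(d^4 + 14*d^3 + 73*d^2 + 168*d + 144) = (d - 5)*(d + 3)*(d^3 + 11*d^2 + 40*d + 48) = (d - 5)*(d + 3)^2*(d^2 + 8*d + 16) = (d - 5)*(d + 3)^2*(d + 4)*(d + 4)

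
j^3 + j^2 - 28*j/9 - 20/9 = (j - 5/3)*(j + 2/3)*(j + 2)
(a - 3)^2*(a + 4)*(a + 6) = a^4 + 4*a^3 - 27*a^2 - 54*a + 216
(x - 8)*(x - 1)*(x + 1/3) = x^3 - 26*x^2/3 + 5*x + 8/3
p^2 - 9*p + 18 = (p - 6)*(p - 3)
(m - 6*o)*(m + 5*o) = m^2 - m*o - 30*o^2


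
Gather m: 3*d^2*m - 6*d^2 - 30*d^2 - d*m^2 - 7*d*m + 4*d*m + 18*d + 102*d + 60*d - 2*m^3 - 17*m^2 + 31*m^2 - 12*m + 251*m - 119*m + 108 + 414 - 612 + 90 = -36*d^2 + 180*d - 2*m^3 + m^2*(14 - d) + m*(3*d^2 - 3*d + 120)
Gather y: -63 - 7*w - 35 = -7*w - 98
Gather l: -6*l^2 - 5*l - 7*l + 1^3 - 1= -6*l^2 - 12*l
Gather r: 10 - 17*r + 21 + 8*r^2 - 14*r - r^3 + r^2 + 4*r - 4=-r^3 + 9*r^2 - 27*r + 27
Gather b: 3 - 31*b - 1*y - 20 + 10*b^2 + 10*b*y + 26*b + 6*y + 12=10*b^2 + b*(10*y - 5) + 5*y - 5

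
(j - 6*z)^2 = j^2 - 12*j*z + 36*z^2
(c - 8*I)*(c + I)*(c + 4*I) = c^3 - 3*I*c^2 + 36*c + 32*I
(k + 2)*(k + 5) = k^2 + 7*k + 10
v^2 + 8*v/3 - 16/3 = (v - 4/3)*(v + 4)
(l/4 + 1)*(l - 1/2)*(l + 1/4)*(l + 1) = l^4/4 + 19*l^3/16 + 21*l^2/32 - 13*l/32 - 1/8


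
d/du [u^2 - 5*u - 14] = 2*u - 5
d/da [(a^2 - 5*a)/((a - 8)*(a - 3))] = 6*(-a^2 + 8*a - 20)/(a^4 - 22*a^3 + 169*a^2 - 528*a + 576)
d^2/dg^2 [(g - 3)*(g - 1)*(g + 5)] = 6*g + 2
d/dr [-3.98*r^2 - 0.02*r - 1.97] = -7.96*r - 0.02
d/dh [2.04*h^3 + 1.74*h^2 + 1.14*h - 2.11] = 6.12*h^2 + 3.48*h + 1.14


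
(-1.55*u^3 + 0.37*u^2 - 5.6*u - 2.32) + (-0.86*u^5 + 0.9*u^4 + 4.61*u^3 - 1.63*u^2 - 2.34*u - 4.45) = -0.86*u^5 + 0.9*u^4 + 3.06*u^3 - 1.26*u^2 - 7.94*u - 6.77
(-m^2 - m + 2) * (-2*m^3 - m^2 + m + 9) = 2*m^5 + 3*m^4 - 4*m^3 - 12*m^2 - 7*m + 18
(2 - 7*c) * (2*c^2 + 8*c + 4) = -14*c^3 - 52*c^2 - 12*c + 8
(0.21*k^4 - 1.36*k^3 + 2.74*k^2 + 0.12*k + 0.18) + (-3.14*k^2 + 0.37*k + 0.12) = 0.21*k^4 - 1.36*k^3 - 0.4*k^2 + 0.49*k + 0.3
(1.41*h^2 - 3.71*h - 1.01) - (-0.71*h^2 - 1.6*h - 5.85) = 2.12*h^2 - 2.11*h + 4.84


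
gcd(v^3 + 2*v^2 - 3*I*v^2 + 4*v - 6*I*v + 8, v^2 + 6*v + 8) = v + 2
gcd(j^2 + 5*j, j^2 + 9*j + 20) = j + 5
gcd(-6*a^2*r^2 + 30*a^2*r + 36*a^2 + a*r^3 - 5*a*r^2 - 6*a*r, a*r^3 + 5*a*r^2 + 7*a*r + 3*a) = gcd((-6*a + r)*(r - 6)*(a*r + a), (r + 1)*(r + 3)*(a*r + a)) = a*r + a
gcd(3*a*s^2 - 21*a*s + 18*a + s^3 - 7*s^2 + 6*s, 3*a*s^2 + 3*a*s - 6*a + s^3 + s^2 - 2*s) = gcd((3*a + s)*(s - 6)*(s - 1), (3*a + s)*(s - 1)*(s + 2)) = 3*a*s - 3*a + s^2 - s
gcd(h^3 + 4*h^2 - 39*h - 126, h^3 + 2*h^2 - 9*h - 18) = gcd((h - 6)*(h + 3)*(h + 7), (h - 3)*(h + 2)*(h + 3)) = h + 3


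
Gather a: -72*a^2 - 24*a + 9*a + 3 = -72*a^2 - 15*a + 3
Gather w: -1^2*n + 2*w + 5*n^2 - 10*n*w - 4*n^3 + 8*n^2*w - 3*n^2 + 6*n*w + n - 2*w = -4*n^3 + 2*n^2 + w*(8*n^2 - 4*n)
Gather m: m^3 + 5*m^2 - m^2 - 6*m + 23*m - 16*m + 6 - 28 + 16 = m^3 + 4*m^2 + m - 6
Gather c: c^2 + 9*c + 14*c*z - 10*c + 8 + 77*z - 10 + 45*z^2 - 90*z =c^2 + c*(14*z - 1) + 45*z^2 - 13*z - 2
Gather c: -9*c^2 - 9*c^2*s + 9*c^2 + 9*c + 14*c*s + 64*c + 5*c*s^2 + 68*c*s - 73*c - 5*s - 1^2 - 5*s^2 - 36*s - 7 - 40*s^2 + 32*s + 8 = -9*c^2*s + c*(5*s^2 + 82*s) - 45*s^2 - 9*s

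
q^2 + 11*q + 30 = (q + 5)*(q + 6)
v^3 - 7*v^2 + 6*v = v*(v - 6)*(v - 1)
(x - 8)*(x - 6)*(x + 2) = x^3 - 12*x^2 + 20*x + 96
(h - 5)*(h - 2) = h^2 - 7*h + 10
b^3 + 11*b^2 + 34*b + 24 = (b + 1)*(b + 4)*(b + 6)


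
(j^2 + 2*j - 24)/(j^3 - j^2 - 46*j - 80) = (-j^2 - 2*j + 24)/(-j^3 + j^2 + 46*j + 80)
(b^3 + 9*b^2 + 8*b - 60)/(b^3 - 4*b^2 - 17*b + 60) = (b^3 + 9*b^2 + 8*b - 60)/(b^3 - 4*b^2 - 17*b + 60)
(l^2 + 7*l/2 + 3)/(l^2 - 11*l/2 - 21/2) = (l + 2)/(l - 7)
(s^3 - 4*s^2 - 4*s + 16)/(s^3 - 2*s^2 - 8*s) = (s - 2)/s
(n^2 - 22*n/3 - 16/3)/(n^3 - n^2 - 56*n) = (n + 2/3)/(n*(n + 7))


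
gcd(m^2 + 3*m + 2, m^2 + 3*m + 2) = m^2 + 3*m + 2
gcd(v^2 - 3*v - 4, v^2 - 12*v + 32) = v - 4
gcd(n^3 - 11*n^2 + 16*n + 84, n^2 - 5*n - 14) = n^2 - 5*n - 14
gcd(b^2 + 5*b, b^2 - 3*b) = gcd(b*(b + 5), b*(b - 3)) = b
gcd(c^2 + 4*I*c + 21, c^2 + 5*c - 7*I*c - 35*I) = 1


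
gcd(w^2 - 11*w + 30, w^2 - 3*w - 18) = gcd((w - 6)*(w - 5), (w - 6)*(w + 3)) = w - 6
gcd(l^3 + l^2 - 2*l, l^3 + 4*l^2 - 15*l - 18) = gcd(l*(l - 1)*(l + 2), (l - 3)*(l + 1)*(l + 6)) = 1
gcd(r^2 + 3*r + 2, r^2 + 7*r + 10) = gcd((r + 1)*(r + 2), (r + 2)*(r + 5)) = r + 2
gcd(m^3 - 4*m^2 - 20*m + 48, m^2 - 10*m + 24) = m - 6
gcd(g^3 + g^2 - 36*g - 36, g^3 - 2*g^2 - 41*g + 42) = g + 6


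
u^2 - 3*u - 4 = (u - 4)*(u + 1)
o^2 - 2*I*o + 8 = (o - 4*I)*(o + 2*I)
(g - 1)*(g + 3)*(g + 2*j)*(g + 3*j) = g^4 + 5*g^3*j + 2*g^3 + 6*g^2*j^2 + 10*g^2*j - 3*g^2 + 12*g*j^2 - 15*g*j - 18*j^2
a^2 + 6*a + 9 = (a + 3)^2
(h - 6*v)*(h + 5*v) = h^2 - h*v - 30*v^2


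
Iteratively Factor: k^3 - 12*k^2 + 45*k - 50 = (k - 5)*(k^2 - 7*k + 10) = (k - 5)^2*(k - 2)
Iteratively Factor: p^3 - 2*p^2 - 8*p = (p - 4)*(p^2 + 2*p) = p*(p - 4)*(p + 2)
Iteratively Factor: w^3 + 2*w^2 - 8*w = (w - 2)*(w^2 + 4*w) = w*(w - 2)*(w + 4)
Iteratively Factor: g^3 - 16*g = (g)*(g^2 - 16) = g*(g - 4)*(g + 4)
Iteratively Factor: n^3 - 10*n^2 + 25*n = (n - 5)*(n^2 - 5*n) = (n - 5)^2*(n)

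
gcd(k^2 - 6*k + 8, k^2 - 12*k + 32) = k - 4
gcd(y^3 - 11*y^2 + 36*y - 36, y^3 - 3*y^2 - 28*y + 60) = y^2 - 8*y + 12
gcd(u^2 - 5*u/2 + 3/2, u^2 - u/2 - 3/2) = u - 3/2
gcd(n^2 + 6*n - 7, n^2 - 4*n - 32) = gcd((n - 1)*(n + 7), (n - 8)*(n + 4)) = 1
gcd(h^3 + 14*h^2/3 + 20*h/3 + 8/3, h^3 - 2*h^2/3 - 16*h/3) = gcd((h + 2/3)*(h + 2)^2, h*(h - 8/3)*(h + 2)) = h + 2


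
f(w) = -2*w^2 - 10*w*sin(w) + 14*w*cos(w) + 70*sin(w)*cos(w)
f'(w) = -14*w*sin(w) - 10*w*cos(w) - 4*w - 70*sin(w)^2 - 10*sin(w) + 70*cos(w)^2 + 14*cos(w)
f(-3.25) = 20.10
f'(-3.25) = 38.98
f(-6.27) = -164.65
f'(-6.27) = 172.77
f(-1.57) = -20.70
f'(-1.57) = -75.68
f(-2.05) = 15.28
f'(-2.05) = -64.54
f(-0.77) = -49.27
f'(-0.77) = 20.27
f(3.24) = -56.11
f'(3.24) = 79.44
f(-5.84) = -89.91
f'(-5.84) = 163.79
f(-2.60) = 35.19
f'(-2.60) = -4.69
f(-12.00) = -333.68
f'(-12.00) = 275.55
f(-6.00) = -117.11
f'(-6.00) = 174.80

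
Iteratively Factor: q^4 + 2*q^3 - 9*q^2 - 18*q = (q - 3)*(q^3 + 5*q^2 + 6*q) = q*(q - 3)*(q^2 + 5*q + 6) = q*(q - 3)*(q + 3)*(q + 2)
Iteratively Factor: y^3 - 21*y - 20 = (y + 4)*(y^2 - 4*y - 5) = (y + 1)*(y + 4)*(y - 5)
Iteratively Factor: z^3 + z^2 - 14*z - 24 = (z + 2)*(z^2 - z - 12) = (z + 2)*(z + 3)*(z - 4)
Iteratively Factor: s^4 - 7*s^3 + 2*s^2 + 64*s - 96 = (s - 4)*(s^3 - 3*s^2 - 10*s + 24) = (s - 4)^2*(s^2 + s - 6) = (s - 4)^2*(s + 3)*(s - 2)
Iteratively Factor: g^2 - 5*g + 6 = (g - 3)*(g - 2)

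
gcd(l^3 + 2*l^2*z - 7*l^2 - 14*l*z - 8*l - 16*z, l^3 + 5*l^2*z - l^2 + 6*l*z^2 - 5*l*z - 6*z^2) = l + 2*z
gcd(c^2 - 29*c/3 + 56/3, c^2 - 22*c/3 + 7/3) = c - 7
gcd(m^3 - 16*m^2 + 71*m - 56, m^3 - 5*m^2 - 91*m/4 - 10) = m - 8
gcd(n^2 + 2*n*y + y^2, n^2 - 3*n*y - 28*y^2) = 1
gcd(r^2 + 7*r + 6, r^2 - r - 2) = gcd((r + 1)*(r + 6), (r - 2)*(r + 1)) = r + 1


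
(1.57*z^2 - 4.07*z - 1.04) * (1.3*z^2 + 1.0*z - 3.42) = 2.041*z^4 - 3.721*z^3 - 10.7914*z^2 + 12.8794*z + 3.5568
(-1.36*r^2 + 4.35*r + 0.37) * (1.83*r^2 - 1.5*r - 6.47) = -2.4888*r^4 + 10.0005*r^3 + 2.9513*r^2 - 28.6995*r - 2.3939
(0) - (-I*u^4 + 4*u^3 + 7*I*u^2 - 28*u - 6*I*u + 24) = I*u^4 - 4*u^3 - 7*I*u^2 + 28*u + 6*I*u - 24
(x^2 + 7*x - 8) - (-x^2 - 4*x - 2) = 2*x^2 + 11*x - 6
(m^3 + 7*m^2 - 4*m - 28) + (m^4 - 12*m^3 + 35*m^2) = m^4 - 11*m^3 + 42*m^2 - 4*m - 28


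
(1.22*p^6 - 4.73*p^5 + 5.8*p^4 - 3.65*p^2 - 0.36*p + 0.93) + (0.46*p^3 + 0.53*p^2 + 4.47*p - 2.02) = 1.22*p^6 - 4.73*p^5 + 5.8*p^4 + 0.46*p^3 - 3.12*p^2 + 4.11*p - 1.09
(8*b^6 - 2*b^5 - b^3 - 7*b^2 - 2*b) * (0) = 0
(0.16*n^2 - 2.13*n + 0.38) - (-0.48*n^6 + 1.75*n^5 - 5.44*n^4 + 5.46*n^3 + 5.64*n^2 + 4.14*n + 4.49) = 0.48*n^6 - 1.75*n^5 + 5.44*n^4 - 5.46*n^3 - 5.48*n^2 - 6.27*n - 4.11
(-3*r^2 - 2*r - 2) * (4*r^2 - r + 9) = -12*r^4 - 5*r^3 - 33*r^2 - 16*r - 18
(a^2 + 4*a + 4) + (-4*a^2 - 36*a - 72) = -3*a^2 - 32*a - 68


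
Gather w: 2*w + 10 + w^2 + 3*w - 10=w^2 + 5*w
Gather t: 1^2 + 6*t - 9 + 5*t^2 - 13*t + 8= 5*t^2 - 7*t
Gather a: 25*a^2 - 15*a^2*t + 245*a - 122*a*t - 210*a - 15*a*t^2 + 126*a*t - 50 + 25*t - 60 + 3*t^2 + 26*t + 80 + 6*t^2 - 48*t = a^2*(25 - 15*t) + a*(-15*t^2 + 4*t + 35) + 9*t^2 + 3*t - 30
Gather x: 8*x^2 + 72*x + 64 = 8*x^2 + 72*x + 64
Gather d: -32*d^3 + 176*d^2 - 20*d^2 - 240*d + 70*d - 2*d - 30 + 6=-32*d^3 + 156*d^2 - 172*d - 24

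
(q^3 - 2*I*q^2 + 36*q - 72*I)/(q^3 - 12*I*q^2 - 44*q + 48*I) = (q + 6*I)/(q - 4*I)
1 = 1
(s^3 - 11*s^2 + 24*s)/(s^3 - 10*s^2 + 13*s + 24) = s/(s + 1)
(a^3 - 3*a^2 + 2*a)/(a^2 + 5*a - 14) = a*(a - 1)/(a + 7)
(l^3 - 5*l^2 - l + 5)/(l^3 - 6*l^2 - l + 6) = (l - 5)/(l - 6)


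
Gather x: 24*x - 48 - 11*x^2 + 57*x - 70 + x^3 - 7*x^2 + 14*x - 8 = x^3 - 18*x^2 + 95*x - 126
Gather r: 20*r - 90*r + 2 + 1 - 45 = -70*r - 42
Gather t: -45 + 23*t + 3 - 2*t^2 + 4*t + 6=-2*t^2 + 27*t - 36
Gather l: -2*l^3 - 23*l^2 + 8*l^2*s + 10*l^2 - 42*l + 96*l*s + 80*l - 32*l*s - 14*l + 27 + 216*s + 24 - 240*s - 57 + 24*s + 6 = -2*l^3 + l^2*(8*s - 13) + l*(64*s + 24)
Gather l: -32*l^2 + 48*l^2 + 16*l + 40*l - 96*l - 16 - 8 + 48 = 16*l^2 - 40*l + 24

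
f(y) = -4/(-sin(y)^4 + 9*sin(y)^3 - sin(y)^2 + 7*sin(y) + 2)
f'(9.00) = -1.35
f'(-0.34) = 65.07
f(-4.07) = -0.36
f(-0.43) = 2.25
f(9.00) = -0.75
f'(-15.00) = -2.00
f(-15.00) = 0.71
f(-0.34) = 5.05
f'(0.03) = 5.70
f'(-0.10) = 18.09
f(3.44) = 10.51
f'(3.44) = -264.55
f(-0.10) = -3.12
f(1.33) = -0.26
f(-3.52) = -0.82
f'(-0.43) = 14.80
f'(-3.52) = -1.52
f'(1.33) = 0.11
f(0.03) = -1.81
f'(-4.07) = -0.40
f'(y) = -4*(4*sin(y)^3*cos(y) - 27*sin(y)^2*cos(y) + 2*sin(y)*cos(y) - 7*cos(y))/(-sin(y)^4 + 9*sin(y)^3 - sin(y)^2 + 7*sin(y) + 2)^2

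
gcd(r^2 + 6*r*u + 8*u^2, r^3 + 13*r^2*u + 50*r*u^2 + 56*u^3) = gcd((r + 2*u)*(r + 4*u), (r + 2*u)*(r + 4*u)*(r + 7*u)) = r^2 + 6*r*u + 8*u^2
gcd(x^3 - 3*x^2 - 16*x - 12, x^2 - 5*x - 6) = x^2 - 5*x - 6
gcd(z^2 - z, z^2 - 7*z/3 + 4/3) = z - 1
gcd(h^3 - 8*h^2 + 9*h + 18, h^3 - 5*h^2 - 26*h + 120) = h - 6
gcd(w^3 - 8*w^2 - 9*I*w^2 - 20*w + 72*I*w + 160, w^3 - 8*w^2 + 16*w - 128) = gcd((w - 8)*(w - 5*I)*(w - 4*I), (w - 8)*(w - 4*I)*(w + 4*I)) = w^2 + w*(-8 - 4*I) + 32*I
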